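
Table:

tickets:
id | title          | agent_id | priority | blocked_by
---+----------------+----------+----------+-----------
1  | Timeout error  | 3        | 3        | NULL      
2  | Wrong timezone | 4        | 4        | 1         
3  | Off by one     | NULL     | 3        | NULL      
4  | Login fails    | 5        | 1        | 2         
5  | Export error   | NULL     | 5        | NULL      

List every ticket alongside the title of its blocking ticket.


This is a self-join: tickets is joined to a second copy of itself, matching each row's blocked_by to another row's id. Use LEFT JOIN so rows with blocked_by=NULL are kept.
  - ticket 1 (Timeout error): blocked_by=NULL -> NULL
  - ticket 2 (Wrong timezone): blocked_by=1 -> Timeout error
  - ticket 3 (Off by one): blocked_by=NULL -> NULL
  - ticket 4 (Login fails): blocked_by=2 -> Wrong timezone
  - ticket 5 (Export error): blocked_by=NULL -> NULL

SQL:
SELECT a.title AS item, b.title AS blocked_by
FROM tickets a
LEFT JOIN tickets b ON a.blocked_by = b.id

Result:
item           | blocked_by    
---------------+---------------
Timeout error  | NULL          
Wrong timezone | Timeout error 
Off by one     | NULL          
Login fails    | Wrong timezone
Export error   | NULL          


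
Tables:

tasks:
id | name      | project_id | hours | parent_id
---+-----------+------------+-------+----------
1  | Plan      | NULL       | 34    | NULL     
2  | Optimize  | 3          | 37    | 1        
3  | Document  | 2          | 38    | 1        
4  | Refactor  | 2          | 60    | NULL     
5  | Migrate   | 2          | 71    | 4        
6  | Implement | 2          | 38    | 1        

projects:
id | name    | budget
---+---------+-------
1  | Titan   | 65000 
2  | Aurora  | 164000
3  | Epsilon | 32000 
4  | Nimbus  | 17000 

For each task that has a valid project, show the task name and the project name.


INNER JOIN keeps only tasks rows whose project_id matches an id in projects. Walk through each task:
  - task 1 (Plan): project_id=NULL, no match -> dropped
  - task 2 (Optimize): project_id=3 -> matches Epsilon
  - task 3 (Document): project_id=2 -> matches Aurora
  - task 4 (Refactor): project_id=2 -> matches Aurora
  - task 5 (Migrate): project_id=2 -> matches Aurora
  - task 6 (Implement): project_id=2 -> matches Aurora
So 1 of 6 rows is dropped.

SQL:
SELECT a.name, b.name AS project
FROM tasks a
INNER JOIN projects b ON a.project_id = b.id

Result:
name      | project
----------+--------
Optimize  | Epsilon
Document  | Aurora 
Refactor  | Aurora 
Migrate   | Aurora 
Implement | Aurora 


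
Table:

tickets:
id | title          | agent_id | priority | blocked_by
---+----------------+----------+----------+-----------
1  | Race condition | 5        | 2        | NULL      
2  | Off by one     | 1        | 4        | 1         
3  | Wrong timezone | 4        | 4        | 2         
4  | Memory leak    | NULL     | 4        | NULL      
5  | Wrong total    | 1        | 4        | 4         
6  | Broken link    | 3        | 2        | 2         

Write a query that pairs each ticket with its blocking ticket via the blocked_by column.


This is a self-join: tickets is joined to a second copy of itself, matching each row's blocked_by to another row's id. Use LEFT JOIN so rows with blocked_by=NULL are kept.
  - ticket 1 (Race condition): blocked_by=NULL -> NULL
  - ticket 2 (Off by one): blocked_by=1 -> Race condition
  - ticket 3 (Wrong timezone): blocked_by=2 -> Off by one
  - ticket 4 (Memory leak): blocked_by=NULL -> NULL
  - ticket 5 (Wrong total): blocked_by=4 -> Memory leak
  - ticket 6 (Broken link): blocked_by=2 -> Off by one

SQL:
SELECT a.title AS item, b.title AS blocked_by
FROM tickets a
LEFT JOIN tickets b ON a.blocked_by = b.id

Result:
item           | blocked_by    
---------------+---------------
Race condition | NULL          
Off by one     | Race condition
Wrong timezone | Off by one    
Memory leak    | NULL          
Wrong total    | Memory leak   
Broken link    | Off by one    


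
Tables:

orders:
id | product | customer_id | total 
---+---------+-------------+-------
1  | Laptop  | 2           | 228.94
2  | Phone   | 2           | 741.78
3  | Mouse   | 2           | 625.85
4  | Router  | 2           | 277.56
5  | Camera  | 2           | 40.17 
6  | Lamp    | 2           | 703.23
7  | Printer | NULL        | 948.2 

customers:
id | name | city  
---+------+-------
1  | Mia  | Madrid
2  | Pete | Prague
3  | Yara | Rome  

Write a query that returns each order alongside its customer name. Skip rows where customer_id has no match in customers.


INNER JOIN keeps only orders rows whose customer_id matches an id in customers. Walk through each order:
  - order 1 (Laptop): customer_id=2 -> matches Pete
  - order 2 (Phone): customer_id=2 -> matches Pete
  - order 3 (Mouse): customer_id=2 -> matches Pete
  - order 4 (Router): customer_id=2 -> matches Pete
  - order 5 (Camera): customer_id=2 -> matches Pete
  - order 6 (Lamp): customer_id=2 -> matches Pete
  - order 7 (Printer): customer_id=NULL, no match -> dropped
So 1 of 7 rows is dropped.

SQL:
SELECT a.product, b.name AS customer
FROM orders a
INNER JOIN customers b ON a.customer_id = b.id

Result:
product | customer
--------+---------
Laptop  | Pete    
Phone   | Pete    
Mouse   | Pete    
Router  | Pete    
Camera  | Pete    
Lamp    | Pete    


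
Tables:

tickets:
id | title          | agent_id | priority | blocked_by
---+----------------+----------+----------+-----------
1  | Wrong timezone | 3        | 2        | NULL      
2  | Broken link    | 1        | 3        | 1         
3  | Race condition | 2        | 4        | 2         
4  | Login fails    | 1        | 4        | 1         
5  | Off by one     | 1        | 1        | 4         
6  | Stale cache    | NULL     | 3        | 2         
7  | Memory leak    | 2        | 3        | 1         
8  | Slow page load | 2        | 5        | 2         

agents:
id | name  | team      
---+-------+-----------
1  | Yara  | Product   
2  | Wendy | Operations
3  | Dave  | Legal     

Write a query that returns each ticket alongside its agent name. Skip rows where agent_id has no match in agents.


INNER JOIN keeps only tickets rows whose agent_id matches an id in agents. Walk through each ticket:
  - ticket 1 (Wrong timezone): agent_id=3 -> matches Dave
  - ticket 2 (Broken link): agent_id=1 -> matches Yara
  - ticket 3 (Race condition): agent_id=2 -> matches Wendy
  - ticket 4 (Login fails): agent_id=1 -> matches Yara
  - ticket 5 (Off by one): agent_id=1 -> matches Yara
  - ticket 6 (Stale cache): agent_id=NULL, no match -> dropped
  - ticket 7 (Memory leak): agent_id=2 -> matches Wendy
  - ticket 8 (Slow page load): agent_id=2 -> matches Wendy
So 1 of 8 rows is dropped.

SQL:
SELECT a.title, b.name AS agent
FROM tickets a
INNER JOIN agents b ON a.agent_id = b.id

Result:
title          | agent
---------------+------
Wrong timezone | Dave 
Broken link    | Yara 
Race condition | Wendy
Login fails    | Yara 
Off by one     | Yara 
Memory leak    | Wendy
Slow page load | Wendy


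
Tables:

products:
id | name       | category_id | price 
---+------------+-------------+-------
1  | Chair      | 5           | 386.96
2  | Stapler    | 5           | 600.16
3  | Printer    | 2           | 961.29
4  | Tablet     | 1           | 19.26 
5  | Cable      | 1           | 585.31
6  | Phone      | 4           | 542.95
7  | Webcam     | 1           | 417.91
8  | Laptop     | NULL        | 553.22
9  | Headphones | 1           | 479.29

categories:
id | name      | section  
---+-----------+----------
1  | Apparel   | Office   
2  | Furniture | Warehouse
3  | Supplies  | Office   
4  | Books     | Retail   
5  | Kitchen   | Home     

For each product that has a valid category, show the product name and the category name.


INNER JOIN keeps only products rows whose category_id matches an id in categories. Walk through each product:
  - product 1 (Chair): category_id=5 -> matches Kitchen
  - product 2 (Stapler): category_id=5 -> matches Kitchen
  - product 3 (Printer): category_id=2 -> matches Furniture
  - product 4 (Tablet): category_id=1 -> matches Apparel
  - product 5 (Cable): category_id=1 -> matches Apparel
  - product 6 (Phone): category_id=4 -> matches Books
  - product 7 (Webcam): category_id=1 -> matches Apparel
  - product 8 (Laptop): category_id=NULL, no match -> dropped
  - product 9 (Headphones): category_id=1 -> matches Apparel
So 1 of 9 rows is dropped.

SQL:
SELECT a.name, b.name AS category
FROM products a
INNER JOIN categories b ON a.category_id = b.id

Result:
name       | category 
-----------+----------
Chair      | Kitchen  
Stapler    | Kitchen  
Printer    | Furniture
Tablet     | Apparel  
Cable      | Apparel  
Phone      | Books    
Webcam     | Apparel  
Headphones | Apparel  


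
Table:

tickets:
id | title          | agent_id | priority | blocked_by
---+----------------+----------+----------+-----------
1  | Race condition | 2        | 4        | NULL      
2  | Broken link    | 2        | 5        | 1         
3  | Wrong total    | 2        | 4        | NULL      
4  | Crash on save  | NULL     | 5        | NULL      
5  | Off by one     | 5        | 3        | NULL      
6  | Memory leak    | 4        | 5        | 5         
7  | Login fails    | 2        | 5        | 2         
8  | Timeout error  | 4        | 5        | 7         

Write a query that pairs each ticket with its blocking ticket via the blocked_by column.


This is a self-join: tickets is joined to a second copy of itself, matching each row's blocked_by to another row's id. Use LEFT JOIN so rows with blocked_by=NULL are kept.
  - ticket 1 (Race condition): blocked_by=NULL -> NULL
  - ticket 2 (Broken link): blocked_by=1 -> Race condition
  - ticket 3 (Wrong total): blocked_by=NULL -> NULL
  - ticket 4 (Crash on save): blocked_by=NULL -> NULL
  - ticket 5 (Off by one): blocked_by=NULL -> NULL
  - ticket 6 (Memory leak): blocked_by=5 -> Off by one
  - ticket 7 (Login fails): blocked_by=2 -> Broken link
  - ticket 8 (Timeout error): blocked_by=7 -> Login fails

SQL:
SELECT a.title AS item, b.title AS blocked_by
FROM tickets a
LEFT JOIN tickets b ON a.blocked_by = b.id

Result:
item           | blocked_by    
---------------+---------------
Race condition | NULL          
Broken link    | Race condition
Wrong total    | NULL          
Crash on save  | NULL          
Off by one     | NULL          
Memory leak    | Off by one    
Login fails    | Broken link   
Timeout error  | Login fails   


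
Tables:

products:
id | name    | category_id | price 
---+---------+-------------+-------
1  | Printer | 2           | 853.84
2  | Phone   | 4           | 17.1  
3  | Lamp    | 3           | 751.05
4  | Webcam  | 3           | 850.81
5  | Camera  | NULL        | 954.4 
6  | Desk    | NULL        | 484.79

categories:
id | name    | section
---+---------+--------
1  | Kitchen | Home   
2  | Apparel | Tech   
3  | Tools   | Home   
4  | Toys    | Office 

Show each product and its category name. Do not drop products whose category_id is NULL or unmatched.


LEFT JOIN keeps every row from products (the left table); where category_id has no match in categories, the category columns become NULL. Walk through each product:
  - product 1 (Printer): category_id=2 -> matches Apparel
  - product 2 (Phone): category_id=4 -> matches Toys
  - product 3 (Lamp): category_id=3 -> matches Tools
  - product 4 (Webcam): category_id=3 -> matches Tools
  - product 5 (Camera): category_id=NULL, no match -> kept with NULL
  - product 6 (Desk): category_id=NULL, no match -> kept with NULL
All 6 rows appear; 2 have NULL category.

SQL:
SELECT a.name, b.name AS category
FROM products a
LEFT JOIN categories b ON a.category_id = b.id

Result:
name    | category
--------+---------
Printer | Apparel 
Phone   | Toys    
Lamp    | Tools   
Webcam  | Tools   
Camera  | NULL    
Desk    | NULL    


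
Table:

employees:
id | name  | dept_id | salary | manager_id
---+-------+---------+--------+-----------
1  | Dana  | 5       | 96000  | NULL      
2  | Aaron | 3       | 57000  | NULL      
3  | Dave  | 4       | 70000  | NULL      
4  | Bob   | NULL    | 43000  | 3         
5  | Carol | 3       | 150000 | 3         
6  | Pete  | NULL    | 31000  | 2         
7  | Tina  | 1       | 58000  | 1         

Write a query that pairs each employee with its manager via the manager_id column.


This is a self-join: employees is joined to a second copy of itself, matching each row's manager_id to another row's id. Use LEFT JOIN so rows with manager_id=NULL are kept.
  - employee 1 (Dana): manager_id=NULL -> NULL
  - employee 2 (Aaron): manager_id=NULL -> NULL
  - employee 3 (Dave): manager_id=NULL -> NULL
  - employee 4 (Bob): manager_id=3 -> Dave
  - employee 5 (Carol): manager_id=3 -> Dave
  - employee 6 (Pete): manager_id=2 -> Aaron
  - employee 7 (Tina): manager_id=1 -> Dana

SQL:
SELECT a.name AS item, b.name AS manager
FROM employees a
LEFT JOIN employees b ON a.manager_id = b.id

Result:
item  | manager
------+--------
Dana  | NULL   
Aaron | NULL   
Dave  | NULL   
Bob   | Dave   
Carol | Dave   
Pete  | Aaron  
Tina  | Dana   


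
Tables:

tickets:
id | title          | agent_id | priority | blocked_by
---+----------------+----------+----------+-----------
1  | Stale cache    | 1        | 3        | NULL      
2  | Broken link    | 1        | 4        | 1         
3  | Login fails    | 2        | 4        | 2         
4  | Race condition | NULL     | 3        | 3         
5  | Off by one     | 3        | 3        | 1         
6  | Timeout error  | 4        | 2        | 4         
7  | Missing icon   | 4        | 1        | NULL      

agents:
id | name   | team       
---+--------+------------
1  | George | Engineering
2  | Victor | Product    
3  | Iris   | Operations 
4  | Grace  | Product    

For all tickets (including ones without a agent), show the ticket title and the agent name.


LEFT JOIN keeps every row from tickets (the left table); where agent_id has no match in agents, the agent columns become NULL. Walk through each ticket:
  - ticket 1 (Stale cache): agent_id=1 -> matches George
  - ticket 2 (Broken link): agent_id=1 -> matches George
  - ticket 3 (Login fails): agent_id=2 -> matches Victor
  - ticket 4 (Race condition): agent_id=NULL, no match -> kept with NULL
  - ticket 5 (Off by one): agent_id=3 -> matches Iris
  - ticket 6 (Timeout error): agent_id=4 -> matches Grace
  - ticket 7 (Missing icon): agent_id=4 -> matches Grace
All 7 rows appear; 1 has NULL agent.

SQL:
SELECT a.title, b.name AS agent
FROM tickets a
LEFT JOIN agents b ON a.agent_id = b.id

Result:
title          | agent 
---------------+-------
Stale cache    | George
Broken link    | George
Login fails    | Victor
Race condition | NULL  
Off by one     | Iris  
Timeout error  | Grace 
Missing icon   | Grace 


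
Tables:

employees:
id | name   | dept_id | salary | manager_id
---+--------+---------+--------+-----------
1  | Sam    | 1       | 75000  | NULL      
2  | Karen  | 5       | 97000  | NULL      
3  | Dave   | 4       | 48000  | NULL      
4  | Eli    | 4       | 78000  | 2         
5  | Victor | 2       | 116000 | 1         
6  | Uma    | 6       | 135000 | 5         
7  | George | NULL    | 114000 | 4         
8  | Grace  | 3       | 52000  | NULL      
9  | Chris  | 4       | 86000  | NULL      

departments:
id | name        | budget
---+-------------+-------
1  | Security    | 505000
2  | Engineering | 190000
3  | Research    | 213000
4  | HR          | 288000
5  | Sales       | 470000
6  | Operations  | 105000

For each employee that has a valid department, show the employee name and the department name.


INNER JOIN keeps only employees rows whose dept_id matches an id in departments. Walk through each employee:
  - employee 1 (Sam): dept_id=1 -> matches Security
  - employee 2 (Karen): dept_id=5 -> matches Sales
  - employee 3 (Dave): dept_id=4 -> matches HR
  - employee 4 (Eli): dept_id=4 -> matches HR
  - employee 5 (Victor): dept_id=2 -> matches Engineering
  - employee 6 (Uma): dept_id=6 -> matches Operations
  - employee 7 (George): dept_id=NULL, no match -> dropped
  - employee 8 (Grace): dept_id=3 -> matches Research
  - employee 9 (Chris): dept_id=4 -> matches HR
So 1 of 9 rows is dropped.

SQL:
SELECT a.name, b.name AS department
FROM employees a
INNER JOIN departments b ON a.dept_id = b.id

Result:
name   | department 
-------+------------
Sam    | Security   
Karen  | Sales      
Dave   | HR         
Eli    | HR         
Victor | Engineering
Uma    | Operations 
Grace  | Research   
Chris  | HR         


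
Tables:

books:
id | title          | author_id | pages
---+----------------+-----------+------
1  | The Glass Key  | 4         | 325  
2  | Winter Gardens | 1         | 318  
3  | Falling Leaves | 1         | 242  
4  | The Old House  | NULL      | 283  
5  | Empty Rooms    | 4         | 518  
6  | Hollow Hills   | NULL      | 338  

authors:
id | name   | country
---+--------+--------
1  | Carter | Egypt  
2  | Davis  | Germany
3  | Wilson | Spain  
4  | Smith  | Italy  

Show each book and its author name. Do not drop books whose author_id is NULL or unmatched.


LEFT JOIN keeps every row from books (the left table); where author_id has no match in authors, the author columns become NULL. Walk through each book:
  - book 1 (The Glass Key): author_id=4 -> matches Smith
  - book 2 (Winter Gardens): author_id=1 -> matches Carter
  - book 3 (Falling Leaves): author_id=1 -> matches Carter
  - book 4 (The Old House): author_id=NULL, no match -> kept with NULL
  - book 5 (Empty Rooms): author_id=4 -> matches Smith
  - book 6 (Hollow Hills): author_id=NULL, no match -> kept with NULL
All 6 rows appear; 2 have NULL author.

SQL:
SELECT a.title, b.name AS author
FROM books a
LEFT JOIN authors b ON a.author_id = b.id

Result:
title          | author
---------------+-------
The Glass Key  | Smith 
Winter Gardens | Carter
Falling Leaves | Carter
The Old House  | NULL  
Empty Rooms    | Smith 
Hollow Hills   | NULL  


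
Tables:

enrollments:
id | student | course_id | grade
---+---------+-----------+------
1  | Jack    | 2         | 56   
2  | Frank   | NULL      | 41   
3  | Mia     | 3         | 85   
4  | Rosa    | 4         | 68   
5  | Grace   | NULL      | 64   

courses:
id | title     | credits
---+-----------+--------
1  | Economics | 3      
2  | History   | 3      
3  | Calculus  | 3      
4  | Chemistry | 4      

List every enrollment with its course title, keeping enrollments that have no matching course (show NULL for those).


LEFT JOIN keeps every row from enrollments (the left table); where course_id has no match in courses, the course columns become NULL. Walk through each enrollment:
  - enrollment 1 (Jack): course_id=2 -> matches History
  - enrollment 2 (Frank): course_id=NULL, no match -> kept with NULL
  - enrollment 3 (Mia): course_id=3 -> matches Calculus
  - enrollment 4 (Rosa): course_id=4 -> matches Chemistry
  - enrollment 5 (Grace): course_id=NULL, no match -> kept with NULL
All 5 rows appear; 2 have NULL course.

SQL:
SELECT a.student, b.title AS course
FROM enrollments a
LEFT JOIN courses b ON a.course_id = b.id

Result:
student | course   
--------+----------
Jack    | History  
Frank   | NULL     
Mia     | Calculus 
Rosa    | Chemistry
Grace   | NULL     


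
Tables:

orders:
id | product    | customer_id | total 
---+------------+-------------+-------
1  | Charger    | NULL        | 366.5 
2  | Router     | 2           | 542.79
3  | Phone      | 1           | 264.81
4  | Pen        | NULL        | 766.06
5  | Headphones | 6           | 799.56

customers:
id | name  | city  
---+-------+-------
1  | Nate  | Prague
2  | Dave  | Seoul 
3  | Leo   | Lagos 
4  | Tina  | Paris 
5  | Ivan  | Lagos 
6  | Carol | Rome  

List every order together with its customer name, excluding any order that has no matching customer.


INNER JOIN keeps only orders rows whose customer_id matches an id in customers. Walk through each order:
  - order 1 (Charger): customer_id=NULL, no match -> dropped
  - order 2 (Router): customer_id=2 -> matches Dave
  - order 3 (Phone): customer_id=1 -> matches Nate
  - order 4 (Pen): customer_id=NULL, no match -> dropped
  - order 5 (Headphones): customer_id=6 -> matches Carol
So 2 of 5 rows are dropped.

SQL:
SELECT a.product, b.name AS customer
FROM orders a
INNER JOIN customers b ON a.customer_id = b.id

Result:
product    | customer
-----------+---------
Router     | Dave    
Phone      | Nate    
Headphones | Carol   


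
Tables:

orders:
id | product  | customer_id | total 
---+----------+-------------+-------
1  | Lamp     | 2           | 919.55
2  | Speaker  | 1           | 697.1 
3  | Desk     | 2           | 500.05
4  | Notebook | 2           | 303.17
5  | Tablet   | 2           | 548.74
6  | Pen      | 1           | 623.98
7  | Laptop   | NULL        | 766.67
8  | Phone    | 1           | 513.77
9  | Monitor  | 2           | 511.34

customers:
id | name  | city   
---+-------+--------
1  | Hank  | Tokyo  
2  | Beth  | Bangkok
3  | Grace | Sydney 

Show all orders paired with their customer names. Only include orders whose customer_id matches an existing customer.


INNER JOIN keeps only orders rows whose customer_id matches an id in customers. Walk through each order:
  - order 1 (Lamp): customer_id=2 -> matches Beth
  - order 2 (Speaker): customer_id=1 -> matches Hank
  - order 3 (Desk): customer_id=2 -> matches Beth
  - order 4 (Notebook): customer_id=2 -> matches Beth
  - order 5 (Tablet): customer_id=2 -> matches Beth
  - order 6 (Pen): customer_id=1 -> matches Hank
  - order 7 (Laptop): customer_id=NULL, no match -> dropped
  - order 8 (Phone): customer_id=1 -> matches Hank
  - order 9 (Monitor): customer_id=2 -> matches Beth
So 1 of 9 rows is dropped.

SQL:
SELECT a.product, b.name AS customer
FROM orders a
INNER JOIN customers b ON a.customer_id = b.id

Result:
product  | customer
---------+---------
Lamp     | Beth    
Speaker  | Hank    
Desk     | Beth    
Notebook | Beth    
Tablet   | Beth    
Pen      | Hank    
Phone    | Hank    
Monitor  | Beth    


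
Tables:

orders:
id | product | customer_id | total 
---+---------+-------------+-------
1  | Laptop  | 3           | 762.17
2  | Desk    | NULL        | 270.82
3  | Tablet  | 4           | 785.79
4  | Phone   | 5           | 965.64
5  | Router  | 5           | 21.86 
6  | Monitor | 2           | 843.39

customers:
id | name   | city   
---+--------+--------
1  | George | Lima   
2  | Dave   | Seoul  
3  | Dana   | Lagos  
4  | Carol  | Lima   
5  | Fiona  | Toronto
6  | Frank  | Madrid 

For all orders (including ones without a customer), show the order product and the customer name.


LEFT JOIN keeps every row from orders (the left table); where customer_id has no match in customers, the customer columns become NULL. Walk through each order:
  - order 1 (Laptop): customer_id=3 -> matches Dana
  - order 2 (Desk): customer_id=NULL, no match -> kept with NULL
  - order 3 (Tablet): customer_id=4 -> matches Carol
  - order 4 (Phone): customer_id=5 -> matches Fiona
  - order 5 (Router): customer_id=5 -> matches Fiona
  - order 6 (Monitor): customer_id=2 -> matches Dave
All 6 rows appear; 1 has NULL customer.

SQL:
SELECT a.product, b.name AS customer
FROM orders a
LEFT JOIN customers b ON a.customer_id = b.id

Result:
product | customer
--------+---------
Laptop  | Dana    
Desk    | NULL    
Tablet  | Carol   
Phone   | Fiona   
Router  | Fiona   
Monitor | Dave    


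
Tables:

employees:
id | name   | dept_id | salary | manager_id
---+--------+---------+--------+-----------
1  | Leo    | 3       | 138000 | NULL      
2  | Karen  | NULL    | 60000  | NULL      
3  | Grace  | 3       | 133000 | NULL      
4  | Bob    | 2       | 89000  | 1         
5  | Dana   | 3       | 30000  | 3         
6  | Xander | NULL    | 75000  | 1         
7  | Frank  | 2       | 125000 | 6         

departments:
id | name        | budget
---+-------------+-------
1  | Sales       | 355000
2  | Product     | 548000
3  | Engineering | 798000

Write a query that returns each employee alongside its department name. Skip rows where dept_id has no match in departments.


INNER JOIN keeps only employees rows whose dept_id matches an id in departments. Walk through each employee:
  - employee 1 (Leo): dept_id=3 -> matches Engineering
  - employee 2 (Karen): dept_id=NULL, no match -> dropped
  - employee 3 (Grace): dept_id=3 -> matches Engineering
  - employee 4 (Bob): dept_id=2 -> matches Product
  - employee 5 (Dana): dept_id=3 -> matches Engineering
  - employee 6 (Xander): dept_id=NULL, no match -> dropped
  - employee 7 (Frank): dept_id=2 -> matches Product
So 2 of 7 rows are dropped.

SQL:
SELECT a.name, b.name AS department
FROM employees a
INNER JOIN departments b ON a.dept_id = b.id

Result:
name  | department 
------+------------
Leo   | Engineering
Grace | Engineering
Bob   | Product    
Dana  | Engineering
Frank | Product    


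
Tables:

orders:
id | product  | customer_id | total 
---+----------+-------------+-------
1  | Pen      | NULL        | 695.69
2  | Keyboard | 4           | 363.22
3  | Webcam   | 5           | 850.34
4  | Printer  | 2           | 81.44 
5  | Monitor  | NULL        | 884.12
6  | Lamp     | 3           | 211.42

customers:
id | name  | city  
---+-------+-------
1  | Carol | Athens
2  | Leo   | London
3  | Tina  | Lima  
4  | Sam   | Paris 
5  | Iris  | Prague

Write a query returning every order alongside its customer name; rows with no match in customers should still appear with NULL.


LEFT JOIN keeps every row from orders (the left table); where customer_id has no match in customers, the customer columns become NULL. Walk through each order:
  - order 1 (Pen): customer_id=NULL, no match -> kept with NULL
  - order 2 (Keyboard): customer_id=4 -> matches Sam
  - order 3 (Webcam): customer_id=5 -> matches Iris
  - order 4 (Printer): customer_id=2 -> matches Leo
  - order 5 (Monitor): customer_id=NULL, no match -> kept with NULL
  - order 6 (Lamp): customer_id=3 -> matches Tina
All 6 rows appear; 2 have NULL customer.

SQL:
SELECT a.product, b.name AS customer
FROM orders a
LEFT JOIN customers b ON a.customer_id = b.id

Result:
product  | customer
---------+---------
Pen      | NULL    
Keyboard | Sam     
Webcam   | Iris    
Printer  | Leo     
Monitor  | NULL    
Lamp     | Tina    


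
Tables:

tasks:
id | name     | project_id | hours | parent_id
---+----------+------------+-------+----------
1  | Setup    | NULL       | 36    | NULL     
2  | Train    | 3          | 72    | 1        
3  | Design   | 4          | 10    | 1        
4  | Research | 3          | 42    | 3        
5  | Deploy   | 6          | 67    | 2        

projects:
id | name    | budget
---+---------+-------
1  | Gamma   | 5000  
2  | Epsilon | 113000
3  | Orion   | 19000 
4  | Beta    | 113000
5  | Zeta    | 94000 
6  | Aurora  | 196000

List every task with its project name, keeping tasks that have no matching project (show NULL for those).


LEFT JOIN keeps every row from tasks (the left table); where project_id has no match in projects, the project columns become NULL. Walk through each task:
  - task 1 (Setup): project_id=NULL, no match -> kept with NULL
  - task 2 (Train): project_id=3 -> matches Orion
  - task 3 (Design): project_id=4 -> matches Beta
  - task 4 (Research): project_id=3 -> matches Orion
  - task 5 (Deploy): project_id=6 -> matches Aurora
All 5 rows appear; 1 has NULL project.

SQL:
SELECT a.name, b.name AS project
FROM tasks a
LEFT JOIN projects b ON a.project_id = b.id

Result:
name     | project
---------+--------
Setup    | NULL   
Train    | Orion  
Design   | Beta   
Research | Orion  
Deploy   | Aurora 


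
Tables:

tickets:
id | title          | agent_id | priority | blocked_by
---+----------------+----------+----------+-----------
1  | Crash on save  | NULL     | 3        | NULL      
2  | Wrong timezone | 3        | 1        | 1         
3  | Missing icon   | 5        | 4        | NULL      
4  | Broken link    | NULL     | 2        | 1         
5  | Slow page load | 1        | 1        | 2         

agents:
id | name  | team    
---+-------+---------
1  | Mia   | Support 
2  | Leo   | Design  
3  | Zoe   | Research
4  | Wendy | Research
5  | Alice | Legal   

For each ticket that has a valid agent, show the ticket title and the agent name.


INNER JOIN keeps only tickets rows whose agent_id matches an id in agents. Walk through each ticket:
  - ticket 1 (Crash on save): agent_id=NULL, no match -> dropped
  - ticket 2 (Wrong timezone): agent_id=3 -> matches Zoe
  - ticket 3 (Missing icon): agent_id=5 -> matches Alice
  - ticket 4 (Broken link): agent_id=NULL, no match -> dropped
  - ticket 5 (Slow page load): agent_id=1 -> matches Mia
So 2 of 5 rows are dropped.

SQL:
SELECT a.title, b.name AS agent
FROM tickets a
INNER JOIN agents b ON a.agent_id = b.id

Result:
title          | agent
---------------+------
Wrong timezone | Zoe  
Missing icon   | Alice
Slow page load | Mia  


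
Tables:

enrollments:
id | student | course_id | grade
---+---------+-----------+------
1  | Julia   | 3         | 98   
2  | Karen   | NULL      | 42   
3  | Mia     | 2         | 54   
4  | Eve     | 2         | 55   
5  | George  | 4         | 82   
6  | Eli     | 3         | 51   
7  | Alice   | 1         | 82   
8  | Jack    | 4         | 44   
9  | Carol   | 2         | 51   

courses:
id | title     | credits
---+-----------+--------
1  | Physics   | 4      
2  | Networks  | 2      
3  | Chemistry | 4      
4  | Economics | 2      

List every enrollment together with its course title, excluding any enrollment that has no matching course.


INNER JOIN keeps only enrollments rows whose course_id matches an id in courses. Walk through each enrollment:
  - enrollment 1 (Julia): course_id=3 -> matches Chemistry
  - enrollment 2 (Karen): course_id=NULL, no match -> dropped
  - enrollment 3 (Mia): course_id=2 -> matches Networks
  - enrollment 4 (Eve): course_id=2 -> matches Networks
  - enrollment 5 (George): course_id=4 -> matches Economics
  - enrollment 6 (Eli): course_id=3 -> matches Chemistry
  - enrollment 7 (Alice): course_id=1 -> matches Physics
  - enrollment 8 (Jack): course_id=4 -> matches Economics
  - enrollment 9 (Carol): course_id=2 -> matches Networks
So 1 of 9 rows is dropped.

SQL:
SELECT a.student, b.title AS course
FROM enrollments a
INNER JOIN courses b ON a.course_id = b.id

Result:
student | course   
--------+----------
Julia   | Chemistry
Mia     | Networks 
Eve     | Networks 
George  | Economics
Eli     | Chemistry
Alice   | Physics  
Jack    | Economics
Carol   | Networks 


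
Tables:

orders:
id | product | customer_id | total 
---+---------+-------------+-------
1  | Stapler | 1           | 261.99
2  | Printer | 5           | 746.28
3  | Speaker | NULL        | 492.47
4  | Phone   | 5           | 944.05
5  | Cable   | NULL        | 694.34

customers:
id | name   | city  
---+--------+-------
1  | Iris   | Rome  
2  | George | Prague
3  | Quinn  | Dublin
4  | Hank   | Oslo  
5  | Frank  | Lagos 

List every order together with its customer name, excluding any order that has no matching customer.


INNER JOIN keeps only orders rows whose customer_id matches an id in customers. Walk through each order:
  - order 1 (Stapler): customer_id=1 -> matches Iris
  - order 2 (Printer): customer_id=5 -> matches Frank
  - order 3 (Speaker): customer_id=NULL, no match -> dropped
  - order 4 (Phone): customer_id=5 -> matches Frank
  - order 5 (Cable): customer_id=NULL, no match -> dropped
So 2 of 5 rows are dropped.

SQL:
SELECT a.product, b.name AS customer
FROM orders a
INNER JOIN customers b ON a.customer_id = b.id

Result:
product | customer
--------+---------
Stapler | Iris    
Printer | Frank   
Phone   | Frank   


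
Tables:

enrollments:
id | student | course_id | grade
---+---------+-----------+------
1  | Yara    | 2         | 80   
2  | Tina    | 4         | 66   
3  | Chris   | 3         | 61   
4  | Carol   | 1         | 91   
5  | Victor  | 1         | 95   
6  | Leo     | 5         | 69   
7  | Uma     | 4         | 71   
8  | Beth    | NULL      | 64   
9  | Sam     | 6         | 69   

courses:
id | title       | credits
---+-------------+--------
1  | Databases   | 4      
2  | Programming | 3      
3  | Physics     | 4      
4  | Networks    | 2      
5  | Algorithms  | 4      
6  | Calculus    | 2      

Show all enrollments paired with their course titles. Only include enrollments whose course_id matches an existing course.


INNER JOIN keeps only enrollments rows whose course_id matches an id in courses. Walk through each enrollment:
  - enrollment 1 (Yara): course_id=2 -> matches Programming
  - enrollment 2 (Tina): course_id=4 -> matches Networks
  - enrollment 3 (Chris): course_id=3 -> matches Physics
  - enrollment 4 (Carol): course_id=1 -> matches Databases
  - enrollment 5 (Victor): course_id=1 -> matches Databases
  - enrollment 6 (Leo): course_id=5 -> matches Algorithms
  - enrollment 7 (Uma): course_id=4 -> matches Networks
  - enrollment 8 (Beth): course_id=NULL, no match -> dropped
  - enrollment 9 (Sam): course_id=6 -> matches Calculus
So 1 of 9 rows is dropped.

SQL:
SELECT a.student, b.title AS course
FROM enrollments a
INNER JOIN courses b ON a.course_id = b.id

Result:
student | course     
--------+------------
Yara    | Programming
Tina    | Networks   
Chris   | Physics    
Carol   | Databases  
Victor  | Databases  
Leo     | Algorithms 
Uma     | Networks   
Sam     | Calculus   


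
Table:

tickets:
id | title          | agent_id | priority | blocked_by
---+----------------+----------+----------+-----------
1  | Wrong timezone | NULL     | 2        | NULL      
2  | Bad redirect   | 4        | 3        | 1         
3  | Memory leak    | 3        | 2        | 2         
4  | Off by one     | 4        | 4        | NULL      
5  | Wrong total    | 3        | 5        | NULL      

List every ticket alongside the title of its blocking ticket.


This is a self-join: tickets is joined to a second copy of itself, matching each row's blocked_by to another row's id. Use LEFT JOIN so rows with blocked_by=NULL are kept.
  - ticket 1 (Wrong timezone): blocked_by=NULL -> NULL
  - ticket 2 (Bad redirect): blocked_by=1 -> Wrong timezone
  - ticket 3 (Memory leak): blocked_by=2 -> Bad redirect
  - ticket 4 (Off by one): blocked_by=NULL -> NULL
  - ticket 5 (Wrong total): blocked_by=NULL -> NULL

SQL:
SELECT a.title AS item, b.title AS blocked_by
FROM tickets a
LEFT JOIN tickets b ON a.blocked_by = b.id

Result:
item           | blocked_by    
---------------+---------------
Wrong timezone | NULL          
Bad redirect   | Wrong timezone
Memory leak    | Bad redirect  
Off by one     | NULL          
Wrong total    | NULL          


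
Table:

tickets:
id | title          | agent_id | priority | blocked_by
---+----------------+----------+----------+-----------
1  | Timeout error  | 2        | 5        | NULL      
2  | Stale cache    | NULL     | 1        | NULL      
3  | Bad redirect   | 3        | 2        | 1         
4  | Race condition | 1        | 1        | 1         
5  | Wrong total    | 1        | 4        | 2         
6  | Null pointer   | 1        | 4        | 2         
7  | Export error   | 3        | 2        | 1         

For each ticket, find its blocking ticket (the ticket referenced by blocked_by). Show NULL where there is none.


This is a self-join: tickets is joined to a second copy of itself, matching each row's blocked_by to another row's id. Use LEFT JOIN so rows with blocked_by=NULL are kept.
  - ticket 1 (Timeout error): blocked_by=NULL -> NULL
  - ticket 2 (Stale cache): blocked_by=NULL -> NULL
  - ticket 3 (Bad redirect): blocked_by=1 -> Timeout error
  - ticket 4 (Race condition): blocked_by=1 -> Timeout error
  - ticket 5 (Wrong total): blocked_by=2 -> Stale cache
  - ticket 6 (Null pointer): blocked_by=2 -> Stale cache
  - ticket 7 (Export error): blocked_by=1 -> Timeout error

SQL:
SELECT a.title AS item, b.title AS blocked_by
FROM tickets a
LEFT JOIN tickets b ON a.blocked_by = b.id

Result:
item           | blocked_by   
---------------+--------------
Timeout error  | NULL         
Stale cache    | NULL         
Bad redirect   | Timeout error
Race condition | Timeout error
Wrong total    | Stale cache  
Null pointer   | Stale cache  
Export error   | Timeout error


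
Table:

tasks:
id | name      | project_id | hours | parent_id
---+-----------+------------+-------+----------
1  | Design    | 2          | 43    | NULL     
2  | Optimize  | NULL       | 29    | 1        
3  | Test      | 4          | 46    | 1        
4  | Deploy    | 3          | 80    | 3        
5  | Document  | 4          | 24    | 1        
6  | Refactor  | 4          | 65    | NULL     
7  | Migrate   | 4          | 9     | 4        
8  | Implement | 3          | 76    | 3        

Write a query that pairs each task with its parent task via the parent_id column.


This is a self-join: tasks is joined to a second copy of itself, matching each row's parent_id to another row's id. Use LEFT JOIN so rows with parent_id=NULL are kept.
  - task 1 (Design): parent_id=NULL -> NULL
  - task 2 (Optimize): parent_id=1 -> Design
  - task 3 (Test): parent_id=1 -> Design
  - task 4 (Deploy): parent_id=3 -> Test
  - task 5 (Document): parent_id=1 -> Design
  - task 6 (Refactor): parent_id=NULL -> NULL
  - task 7 (Migrate): parent_id=4 -> Deploy
  - task 8 (Implement): parent_id=3 -> Test

SQL:
SELECT a.name AS item, b.name AS parent
FROM tasks a
LEFT JOIN tasks b ON a.parent_id = b.id

Result:
item      | parent
----------+-------
Design    | NULL  
Optimize  | Design
Test      | Design
Deploy    | Test  
Document  | Design
Refactor  | NULL  
Migrate   | Deploy
Implement | Test  


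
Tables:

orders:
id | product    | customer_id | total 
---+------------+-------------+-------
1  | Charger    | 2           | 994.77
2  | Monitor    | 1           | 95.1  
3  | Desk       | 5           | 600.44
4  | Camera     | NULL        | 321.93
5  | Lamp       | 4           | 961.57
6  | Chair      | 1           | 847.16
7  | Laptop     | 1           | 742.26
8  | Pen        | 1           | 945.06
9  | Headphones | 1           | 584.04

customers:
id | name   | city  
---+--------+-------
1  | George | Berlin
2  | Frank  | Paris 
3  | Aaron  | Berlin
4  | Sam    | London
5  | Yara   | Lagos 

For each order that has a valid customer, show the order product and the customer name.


INNER JOIN keeps only orders rows whose customer_id matches an id in customers. Walk through each order:
  - order 1 (Charger): customer_id=2 -> matches Frank
  - order 2 (Monitor): customer_id=1 -> matches George
  - order 3 (Desk): customer_id=5 -> matches Yara
  - order 4 (Camera): customer_id=NULL, no match -> dropped
  - order 5 (Lamp): customer_id=4 -> matches Sam
  - order 6 (Chair): customer_id=1 -> matches George
  - order 7 (Laptop): customer_id=1 -> matches George
  - order 8 (Pen): customer_id=1 -> matches George
  - order 9 (Headphones): customer_id=1 -> matches George
So 1 of 9 rows is dropped.

SQL:
SELECT a.product, b.name AS customer
FROM orders a
INNER JOIN customers b ON a.customer_id = b.id

Result:
product    | customer
-----------+---------
Charger    | Frank   
Monitor    | George  
Desk       | Yara    
Lamp       | Sam     
Chair      | George  
Laptop     | George  
Pen        | George  
Headphones | George  


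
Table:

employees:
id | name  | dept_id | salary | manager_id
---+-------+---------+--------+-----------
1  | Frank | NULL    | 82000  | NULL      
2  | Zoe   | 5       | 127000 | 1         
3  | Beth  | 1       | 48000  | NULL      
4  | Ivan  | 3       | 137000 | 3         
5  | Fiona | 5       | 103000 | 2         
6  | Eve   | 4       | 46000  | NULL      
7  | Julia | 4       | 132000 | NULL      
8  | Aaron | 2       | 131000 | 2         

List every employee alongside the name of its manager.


This is a self-join: employees is joined to a second copy of itself, matching each row's manager_id to another row's id. Use LEFT JOIN so rows with manager_id=NULL are kept.
  - employee 1 (Frank): manager_id=NULL -> NULL
  - employee 2 (Zoe): manager_id=1 -> Frank
  - employee 3 (Beth): manager_id=NULL -> NULL
  - employee 4 (Ivan): manager_id=3 -> Beth
  - employee 5 (Fiona): manager_id=2 -> Zoe
  - employee 6 (Eve): manager_id=NULL -> NULL
  - employee 7 (Julia): manager_id=NULL -> NULL
  - employee 8 (Aaron): manager_id=2 -> Zoe

SQL:
SELECT a.name AS item, b.name AS manager
FROM employees a
LEFT JOIN employees b ON a.manager_id = b.id

Result:
item  | manager
------+--------
Frank | NULL   
Zoe   | Frank  
Beth  | NULL   
Ivan  | Beth   
Fiona | Zoe    
Eve   | NULL   
Julia | NULL   
Aaron | Zoe    
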